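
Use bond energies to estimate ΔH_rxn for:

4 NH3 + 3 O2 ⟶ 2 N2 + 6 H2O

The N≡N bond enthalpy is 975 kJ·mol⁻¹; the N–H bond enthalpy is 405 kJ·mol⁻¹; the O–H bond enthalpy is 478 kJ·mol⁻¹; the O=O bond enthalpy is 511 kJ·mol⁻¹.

Bonds broken (reactants):
  N–H: 12 × 405 = 4860
  O=O: 3 × 511 = 1533
  Σ(broken) = 6393 kJ
Bonds formed (products):
  N≡N: 2 × 975 = 1950
  O–H: 12 × 478 = 5736
  Σ(formed) = 7686 kJ
ΔH = Σ(broken) − Σ(formed) = 6393 − 7686 = −1293 kJ

ΔH ≈ −1293 kJ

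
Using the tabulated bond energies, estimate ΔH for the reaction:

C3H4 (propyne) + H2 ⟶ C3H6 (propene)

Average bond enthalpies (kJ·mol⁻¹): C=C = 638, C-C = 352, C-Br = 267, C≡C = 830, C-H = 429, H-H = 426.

Bonds broken (reactants):
  C≡C: 1 × 830 = 830
  C-C: 1 × 352 = 352
  C-H: 4 × 429 = 1716
  H-H: 1 × 426 = 426
  Σ(broken) = 3324 kJ
Bonds formed (products):
  C-C: 1 × 352 = 352
  C-H: 6 × 429 = 2574
  C=C: 1 × 638 = 638
  Σ(formed) = 3564 kJ
ΔH = Σ(broken) − Σ(formed) = 3324 − 3564 = −240 kJ

ΔH ≈ −240 kJ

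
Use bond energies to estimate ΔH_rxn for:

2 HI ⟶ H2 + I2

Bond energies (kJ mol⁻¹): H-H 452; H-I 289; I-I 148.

ΔH ≈ −22 kJ

Bonds broken (reactants):
  H-I: 2 × 289 = 578
  Σ(broken) = 578 kJ
Bonds formed (products):
  H-H: 1 × 452 = 452
  I-I: 1 × 148 = 148
  Σ(formed) = 600 kJ
ΔH = Σ(broken) − Σ(formed) = 578 − 600 = −22 kJ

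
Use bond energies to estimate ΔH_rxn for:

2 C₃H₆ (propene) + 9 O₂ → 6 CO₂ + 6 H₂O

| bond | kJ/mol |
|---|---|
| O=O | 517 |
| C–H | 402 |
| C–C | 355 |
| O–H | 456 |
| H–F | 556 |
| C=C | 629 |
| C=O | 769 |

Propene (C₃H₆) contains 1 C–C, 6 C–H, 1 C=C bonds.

ΔH ≈ −3255 kJ

Bonds broken (reactants):
  C–C: 2 × 355 = 710
  C–H: 12 × 402 = 4824
  C=C: 2 × 629 = 1258
  O=O: 9 × 517 = 4653
  Σ(broken) = 11445 kJ
Bonds formed (products):
  C=O: 12 × 769 = 9228
  O–H: 12 × 456 = 5472
  Σ(formed) = 14700 kJ
ΔH = Σ(broken) − Σ(formed) = 11445 − 14700 = −3255 kJ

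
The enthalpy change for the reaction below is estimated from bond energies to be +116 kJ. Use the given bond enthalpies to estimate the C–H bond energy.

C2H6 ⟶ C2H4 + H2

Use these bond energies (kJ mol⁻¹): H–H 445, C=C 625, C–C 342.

Let D be the C–H bond energy.
Σ(broken) = 1×342 + 6×D = 342 + 6D
Σ(formed) = 4×D + 1×625 + 1×445 = 1070 + 4D
ΔH = Σ(broken) − Σ(formed) = (342 + 6D) − (1070 + 4D) = −728 + 2D
Setting this equal to +116 kJ gives 2D = 844, so D = 422 kJ/mol.

D(C–H) ≈ 422 kJ/mol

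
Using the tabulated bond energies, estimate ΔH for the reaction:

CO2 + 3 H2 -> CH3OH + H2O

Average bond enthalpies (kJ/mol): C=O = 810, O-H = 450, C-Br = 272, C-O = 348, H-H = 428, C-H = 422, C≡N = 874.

Bonds broken (reactants):
  C=O: 2 × 810 = 1620
  H-H: 3 × 428 = 1284
  Σ(broken) = 2904 kJ
Bonds formed (products):
  C-H: 3 × 422 = 1266
  C-O: 1 × 348 = 348
  O-H: 3 × 450 = 1350
  Σ(formed) = 2964 kJ
ΔH = Σ(broken) − Σ(formed) = 2904 − 2964 = −60 kJ

ΔH ≈ −60 kJ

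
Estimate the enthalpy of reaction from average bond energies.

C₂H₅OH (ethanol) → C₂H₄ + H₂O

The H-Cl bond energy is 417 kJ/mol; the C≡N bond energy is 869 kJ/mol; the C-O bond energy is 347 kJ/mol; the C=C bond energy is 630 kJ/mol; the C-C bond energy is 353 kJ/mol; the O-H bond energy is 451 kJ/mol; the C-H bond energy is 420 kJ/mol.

ΔH ≈ +39 kJ

Bonds broken (reactants):
  C-C: 1 × 353 = 353
  C-H: 5 × 420 = 2100
  C-O: 1 × 347 = 347
  O-H: 1 × 451 = 451
  Σ(broken) = 3251 kJ
Bonds formed (products):
  C-H: 4 × 420 = 1680
  C=C: 1 × 630 = 630
  O-H: 2 × 451 = 902
  Σ(formed) = 3212 kJ
ΔH = Σ(broken) − Σ(formed) = 3251 − 3212 = +39 kJ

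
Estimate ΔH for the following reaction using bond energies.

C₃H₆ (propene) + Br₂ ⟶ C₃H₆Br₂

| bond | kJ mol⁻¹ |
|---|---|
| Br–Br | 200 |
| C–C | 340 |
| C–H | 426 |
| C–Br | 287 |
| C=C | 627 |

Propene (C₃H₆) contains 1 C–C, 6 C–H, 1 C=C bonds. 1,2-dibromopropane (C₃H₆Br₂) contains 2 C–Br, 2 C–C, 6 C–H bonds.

Bonds broken (reactants):
  Br–Br: 1 × 200 = 200
  C–C: 1 × 340 = 340
  C–H: 6 × 426 = 2556
  C=C: 1 × 627 = 627
  Σ(broken) = 3723 kJ
Bonds formed (products):
  C–Br: 2 × 287 = 574
  C–C: 2 × 340 = 680
  C–H: 6 × 426 = 2556
  Σ(formed) = 3810 kJ
ΔH = Σ(broken) − Σ(formed) = 3723 − 3810 = −87 kJ

ΔH ≈ −87 kJ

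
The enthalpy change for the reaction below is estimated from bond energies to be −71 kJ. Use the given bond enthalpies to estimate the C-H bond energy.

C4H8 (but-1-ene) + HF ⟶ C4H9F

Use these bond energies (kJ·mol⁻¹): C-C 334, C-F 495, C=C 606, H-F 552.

Let D be the C-H bond energy.
Σ(broken) = 2×334 + 8×D + 1×606 + 1×552 = 1826 + 8D
Σ(formed) = 3×334 + 1×495 + 9×D = 1497 + 9D
ΔH = Σ(broken) − Σ(formed) = (1826 + 8D) − (1497 + 9D) = +329 − D
Setting this equal to −71 kJ gives D = 400 kJ/mol.

D(C-H) ≈ 400 kJ/mol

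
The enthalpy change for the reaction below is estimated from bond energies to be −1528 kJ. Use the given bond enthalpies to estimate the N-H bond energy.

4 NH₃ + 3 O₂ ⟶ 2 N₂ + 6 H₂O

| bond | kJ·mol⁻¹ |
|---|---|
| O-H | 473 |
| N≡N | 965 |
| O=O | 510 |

Let D be the N-H bond energy.
Σ(broken) = 12×D + 3×510 = 1530 + 12D
Σ(formed) = 2×965 + 12×473 = 7606
ΔH = Σ(broken) − Σ(formed) = (1530 + 12D) − (7606) = −6076 + 12D
Setting this equal to −1528 kJ gives 12D = 4548, so D = 379 kJ/mol.

D(N-H) ≈ 379 kJ/mol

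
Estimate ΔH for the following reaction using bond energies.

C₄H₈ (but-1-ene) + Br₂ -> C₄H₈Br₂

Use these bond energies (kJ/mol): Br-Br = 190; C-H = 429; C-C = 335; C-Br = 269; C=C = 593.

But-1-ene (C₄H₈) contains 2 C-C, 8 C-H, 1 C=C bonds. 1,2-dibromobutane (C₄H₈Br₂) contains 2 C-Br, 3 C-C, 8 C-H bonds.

ΔH ≈ −90 kJ

Bonds broken (reactants):
  Br-Br: 1 × 190 = 190
  C-C: 2 × 335 = 670
  C-H: 8 × 429 = 3432
  C=C: 1 × 593 = 593
  Σ(broken) = 4885 kJ
Bonds formed (products):
  C-Br: 2 × 269 = 538
  C-C: 3 × 335 = 1005
  C-H: 8 × 429 = 3432
  Σ(formed) = 4975 kJ
ΔH = Σ(broken) − Σ(formed) = 4885 − 4975 = −90 kJ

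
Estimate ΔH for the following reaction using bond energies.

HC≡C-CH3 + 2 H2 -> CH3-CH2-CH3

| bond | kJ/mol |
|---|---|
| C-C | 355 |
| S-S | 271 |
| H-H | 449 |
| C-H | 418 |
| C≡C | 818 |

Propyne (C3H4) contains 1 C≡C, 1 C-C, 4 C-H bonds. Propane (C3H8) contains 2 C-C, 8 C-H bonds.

Bonds broken (reactants):
  C≡C: 1 × 818 = 818
  C-C: 1 × 355 = 355
  C-H: 4 × 418 = 1672
  H-H: 2 × 449 = 898
  Σ(broken) = 3743 kJ
Bonds formed (products):
  C-C: 2 × 355 = 710
  C-H: 8 × 418 = 3344
  Σ(formed) = 4054 kJ
ΔH = Σ(broken) − Σ(formed) = 3743 − 4054 = −311 kJ

ΔH ≈ −311 kJ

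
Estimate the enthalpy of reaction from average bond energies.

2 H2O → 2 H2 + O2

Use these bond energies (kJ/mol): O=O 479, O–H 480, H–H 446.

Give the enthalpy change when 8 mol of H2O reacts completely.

Bonds broken (reactants):
  O–H: 4 × 480 = 1920
  Σ(broken) = 1920 kJ
Bonds formed (products):
  H–H: 2 × 446 = 892
  O=O: 1 × 479 = 479
  Σ(formed) = 1371 kJ
ΔH = Σ(broken) − Σ(formed) = 1920 − 1371 = +549 kJ
For 4× the reaction as written: 4 × (+549) = +2196 kJ

ΔH = +2196 kJ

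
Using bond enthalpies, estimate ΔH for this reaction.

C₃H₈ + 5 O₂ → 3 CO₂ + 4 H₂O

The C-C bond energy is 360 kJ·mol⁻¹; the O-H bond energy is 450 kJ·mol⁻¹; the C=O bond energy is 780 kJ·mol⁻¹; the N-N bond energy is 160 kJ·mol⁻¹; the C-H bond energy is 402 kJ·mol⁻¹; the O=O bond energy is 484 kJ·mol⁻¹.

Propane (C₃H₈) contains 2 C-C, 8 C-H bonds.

ΔH ≈ −1924 kJ

Bonds broken (reactants):
  C-C: 2 × 360 = 720
  C-H: 8 × 402 = 3216
  O=O: 5 × 484 = 2420
  Σ(broken) = 6356 kJ
Bonds formed (products):
  C=O: 6 × 780 = 4680
  O-H: 8 × 450 = 3600
  Σ(formed) = 8280 kJ
ΔH = Σ(broken) − Σ(formed) = 6356 − 8280 = −1924 kJ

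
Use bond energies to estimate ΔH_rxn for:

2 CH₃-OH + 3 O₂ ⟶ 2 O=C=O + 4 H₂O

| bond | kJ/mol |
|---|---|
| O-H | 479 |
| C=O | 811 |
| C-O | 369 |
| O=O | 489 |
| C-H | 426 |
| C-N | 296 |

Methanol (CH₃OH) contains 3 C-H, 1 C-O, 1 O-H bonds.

ΔH ≈ −1357 kJ

Bonds broken (reactants):
  C-H: 6 × 426 = 2556
  C-O: 2 × 369 = 738
  O-H: 2 × 479 = 958
  O=O: 3 × 489 = 1467
  Σ(broken) = 5719 kJ
Bonds formed (products):
  C=O: 4 × 811 = 3244
  O-H: 8 × 479 = 3832
  Σ(formed) = 7076 kJ
ΔH = Σ(broken) − Σ(formed) = 5719 − 7076 = −1357 kJ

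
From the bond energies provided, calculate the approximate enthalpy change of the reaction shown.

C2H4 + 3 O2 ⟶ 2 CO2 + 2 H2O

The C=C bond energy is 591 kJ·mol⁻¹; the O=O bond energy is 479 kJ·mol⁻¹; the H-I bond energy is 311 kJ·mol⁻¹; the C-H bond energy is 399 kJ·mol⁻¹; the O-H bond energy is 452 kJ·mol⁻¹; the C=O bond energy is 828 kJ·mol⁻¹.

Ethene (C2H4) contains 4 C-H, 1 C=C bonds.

ΔH ≈ −1496 kJ

Bonds broken (reactants):
  C-H: 4 × 399 = 1596
  C=C: 1 × 591 = 591
  O=O: 3 × 479 = 1437
  Σ(broken) = 3624 kJ
Bonds formed (products):
  C=O: 4 × 828 = 3312
  O-H: 4 × 452 = 1808
  Σ(formed) = 5120 kJ
ΔH = Σ(broken) − Σ(formed) = 3624 − 5120 = −1496 kJ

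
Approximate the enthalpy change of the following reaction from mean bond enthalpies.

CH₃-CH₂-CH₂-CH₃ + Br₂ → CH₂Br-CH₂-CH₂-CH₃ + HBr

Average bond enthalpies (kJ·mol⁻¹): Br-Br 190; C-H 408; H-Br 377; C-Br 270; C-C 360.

Bonds broken (reactants):
  Br-Br: 1 × 190 = 190
  C-C: 3 × 360 = 1080
  C-H: 10 × 408 = 4080
  Σ(broken) = 5350 kJ
Bonds formed (products):
  C-Br: 1 × 270 = 270
  C-C: 3 × 360 = 1080
  C-H: 9 × 408 = 3672
  H-Br: 1 × 377 = 377
  Σ(formed) = 5399 kJ
ΔH = Σ(broken) − Σ(formed) = 5350 − 5399 = −49 kJ

ΔH ≈ −49 kJ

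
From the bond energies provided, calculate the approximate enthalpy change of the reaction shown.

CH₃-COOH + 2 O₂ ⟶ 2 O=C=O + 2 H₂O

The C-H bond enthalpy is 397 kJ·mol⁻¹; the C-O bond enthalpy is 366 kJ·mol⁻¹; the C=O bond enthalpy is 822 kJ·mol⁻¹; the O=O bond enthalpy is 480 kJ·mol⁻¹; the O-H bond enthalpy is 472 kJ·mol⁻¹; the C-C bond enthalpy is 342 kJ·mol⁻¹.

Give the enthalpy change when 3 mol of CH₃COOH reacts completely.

Bonds broken (reactants):
  C-C: 1 × 342 = 342
  C-H: 3 × 397 = 1191
  C-O: 1 × 366 = 366
  C=O: 1 × 822 = 822
  O-H: 1 × 472 = 472
  O=O: 2 × 480 = 960
  Σ(broken) = 4153 kJ
Bonds formed (products):
  C=O: 4 × 822 = 3288
  O-H: 4 × 472 = 1888
  Σ(formed) = 5176 kJ
ΔH = Σ(broken) − Σ(formed) = 4153 − 5176 = −1023 kJ
For 3× the reaction as written: 3 × (−1023) = −3069 kJ

ΔH = −3069 kJ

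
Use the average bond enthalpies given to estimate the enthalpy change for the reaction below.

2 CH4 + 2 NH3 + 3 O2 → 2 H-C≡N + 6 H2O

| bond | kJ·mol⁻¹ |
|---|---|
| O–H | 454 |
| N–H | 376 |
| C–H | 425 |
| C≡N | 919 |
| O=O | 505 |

Bonds broken (reactants):
  C–H: 8 × 425 = 3400
  N–H: 6 × 376 = 2256
  O=O: 3 × 505 = 1515
  Σ(broken) = 7171 kJ
Bonds formed (products):
  C≡N: 2 × 919 = 1838
  C–H: 2 × 425 = 850
  O–H: 12 × 454 = 5448
  Σ(formed) = 8136 kJ
ΔH = Σ(broken) − Σ(formed) = 7171 − 8136 = −965 kJ

ΔH ≈ −965 kJ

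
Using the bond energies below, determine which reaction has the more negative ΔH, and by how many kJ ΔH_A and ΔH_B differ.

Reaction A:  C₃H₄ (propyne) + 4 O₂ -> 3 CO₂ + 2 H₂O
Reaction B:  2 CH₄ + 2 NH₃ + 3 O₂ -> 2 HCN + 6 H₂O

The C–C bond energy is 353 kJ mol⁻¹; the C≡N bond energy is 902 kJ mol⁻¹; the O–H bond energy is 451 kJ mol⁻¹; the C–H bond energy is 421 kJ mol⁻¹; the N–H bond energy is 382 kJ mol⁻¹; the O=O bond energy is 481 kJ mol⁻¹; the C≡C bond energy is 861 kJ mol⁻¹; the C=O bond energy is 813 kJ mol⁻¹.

Reaction A:
  Bonds broken (reactants):
    C≡C: 1 × 861 = 861
    C–C: 1 × 353 = 353
    C–H: 4 × 421 = 1684
    O=O: 4 × 481 = 1924
    Σ(broken) = 4822 kJ
  Bonds formed (products):
    C=O: 6 × 813 = 4878
    O–H: 4 × 451 = 1804
    Σ(formed) = 6682 kJ
  ΔH_A = 4822 − 6682 = −1860 kJ
Reaction B:
  Bonds broken (reactants):
    C–H: 8 × 421 = 3368
    N–H: 6 × 382 = 2292
    O=O: 3 × 481 = 1443
    Σ(broken) = 7103 kJ
  Bonds formed (products):
    C≡N: 2 × 902 = 1804
    C–H: 2 × 421 = 842
    O–H: 12 × 451 = 5412
    Σ(formed) = 8058 kJ
  ΔH_B = 7103 − 8058 = −955 kJ
ΔH_A − ΔH_B = −905 kJ, so reaction A has the more negative ΔH; |ΔH_A − ΔH_B| = 905 kJ.

Reaction A, by 905 kJ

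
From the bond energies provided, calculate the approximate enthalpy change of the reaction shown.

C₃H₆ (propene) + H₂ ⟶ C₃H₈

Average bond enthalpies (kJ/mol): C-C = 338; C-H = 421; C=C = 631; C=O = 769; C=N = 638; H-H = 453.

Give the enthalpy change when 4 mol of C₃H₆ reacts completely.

ΔH = −384 kJ

Bonds broken (reactants):
  C-C: 1 × 338 = 338
  C-H: 6 × 421 = 2526
  C=C: 1 × 631 = 631
  H-H: 1 × 453 = 453
  Σ(broken) = 3948 kJ
Bonds formed (products):
  C-C: 2 × 338 = 676
  C-H: 8 × 421 = 3368
  Σ(formed) = 4044 kJ
ΔH = Σ(broken) − Σ(formed) = 3948 − 4044 = −96 kJ
For 4× the reaction as written: 4 × (−96) = −384 kJ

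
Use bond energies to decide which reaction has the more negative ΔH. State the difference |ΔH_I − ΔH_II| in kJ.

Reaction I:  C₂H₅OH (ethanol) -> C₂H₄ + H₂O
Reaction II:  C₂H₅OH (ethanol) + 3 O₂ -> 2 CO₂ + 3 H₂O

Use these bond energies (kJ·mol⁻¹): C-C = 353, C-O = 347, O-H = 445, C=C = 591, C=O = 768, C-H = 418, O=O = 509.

Reaction II, by 1062 kJ

Reaction I:
  Bonds broken (reactants):
    C-C: 1 × 353 = 353
    C-H: 5 × 418 = 2090
    C-O: 1 × 347 = 347
    O-H: 1 × 445 = 445
    Σ(broken) = 3235 kJ
  Bonds formed (products):
    C-H: 4 × 418 = 1672
    C=C: 1 × 591 = 591
    O-H: 2 × 445 = 890
    Σ(formed) = 3153 kJ
  ΔH_I = 3235 − 3153 = +82 kJ
Reaction II:
  Bonds broken (reactants):
    C-C: 1 × 353 = 353
    C-H: 5 × 418 = 2090
    C-O: 1 × 347 = 347
    O-H: 1 × 445 = 445
    O=O: 3 × 509 = 1527
    Σ(broken) = 4762 kJ
  Bonds formed (products):
    C=O: 4 × 768 = 3072
    O-H: 6 × 445 = 2670
    Σ(formed) = 5742 kJ
  ΔH_II = 4762 − 5742 = −980 kJ
ΔH_I − ΔH_II = +1062 kJ, so reaction II has the more negative ΔH; |ΔH_I − ΔH_II| = 1062 kJ.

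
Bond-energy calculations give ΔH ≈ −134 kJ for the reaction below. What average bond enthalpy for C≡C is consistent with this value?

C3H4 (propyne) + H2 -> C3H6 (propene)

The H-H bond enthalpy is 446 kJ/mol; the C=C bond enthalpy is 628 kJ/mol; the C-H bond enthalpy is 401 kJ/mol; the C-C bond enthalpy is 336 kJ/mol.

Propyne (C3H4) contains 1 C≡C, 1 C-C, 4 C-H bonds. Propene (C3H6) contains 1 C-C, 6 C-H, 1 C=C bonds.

Let D be the C≡C bond energy.
Σ(broken) = 1×D + 1×336 + 4×401 + 1×446 = 2386 + D
Σ(formed) = 1×336 + 6×401 + 1×628 = 3370
ΔH = Σ(broken) − Σ(formed) = (2386 + D) − (3370) = −984 + D
Setting this equal to −134 kJ gives D = 850 kJ/mol.

D(C≡C) ≈ 850 kJ/mol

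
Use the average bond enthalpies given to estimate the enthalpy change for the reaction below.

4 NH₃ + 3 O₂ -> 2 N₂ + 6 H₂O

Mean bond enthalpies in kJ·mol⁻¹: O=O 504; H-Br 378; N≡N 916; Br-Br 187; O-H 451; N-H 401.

Bonds broken (reactants):
  N-H: 12 × 401 = 4812
  O=O: 3 × 504 = 1512
  Σ(broken) = 6324 kJ
Bonds formed (products):
  N≡N: 2 × 916 = 1832
  O-H: 12 × 451 = 5412
  Σ(formed) = 7244 kJ
ΔH = Σ(broken) − Σ(formed) = 6324 − 7244 = −920 kJ

ΔH ≈ −920 kJ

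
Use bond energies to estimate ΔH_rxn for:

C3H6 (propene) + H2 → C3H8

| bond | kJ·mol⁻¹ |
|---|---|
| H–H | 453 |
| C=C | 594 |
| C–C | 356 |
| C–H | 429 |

Bonds broken (reactants):
  C–C: 1 × 356 = 356
  C–H: 6 × 429 = 2574
  C=C: 1 × 594 = 594
  H–H: 1 × 453 = 453
  Σ(broken) = 3977 kJ
Bonds formed (products):
  C–C: 2 × 356 = 712
  C–H: 8 × 429 = 3432
  Σ(formed) = 4144 kJ
ΔH = Σ(broken) − Σ(formed) = 3977 − 4144 = −167 kJ

ΔH ≈ −167 kJ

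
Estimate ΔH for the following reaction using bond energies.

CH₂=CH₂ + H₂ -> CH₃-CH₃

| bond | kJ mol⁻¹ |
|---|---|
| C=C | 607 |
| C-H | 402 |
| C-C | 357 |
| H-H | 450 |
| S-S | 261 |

Bonds broken (reactants):
  C-H: 4 × 402 = 1608
  C=C: 1 × 607 = 607
  H-H: 1 × 450 = 450
  Σ(broken) = 2665 kJ
Bonds formed (products):
  C-C: 1 × 357 = 357
  C-H: 6 × 402 = 2412
  Σ(formed) = 2769 kJ
ΔH = Σ(broken) − Σ(formed) = 2665 − 2769 = −104 kJ

ΔH ≈ −104 kJ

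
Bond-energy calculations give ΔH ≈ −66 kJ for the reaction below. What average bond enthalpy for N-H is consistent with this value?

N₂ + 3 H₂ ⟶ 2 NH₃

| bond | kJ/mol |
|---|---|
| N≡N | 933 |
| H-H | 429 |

Let D be the N-H bond energy.
Σ(broken) = 3×429 + 1×933 = 2220
Σ(formed) = 6×D = 6D
ΔH = Σ(broken) − Σ(formed) = (2220) − (6D) = +2220 − 6D
Setting this equal to −66 kJ gives 6D = 2286, so D = 381 kJ/mol.

D(N-H) ≈ 381 kJ/mol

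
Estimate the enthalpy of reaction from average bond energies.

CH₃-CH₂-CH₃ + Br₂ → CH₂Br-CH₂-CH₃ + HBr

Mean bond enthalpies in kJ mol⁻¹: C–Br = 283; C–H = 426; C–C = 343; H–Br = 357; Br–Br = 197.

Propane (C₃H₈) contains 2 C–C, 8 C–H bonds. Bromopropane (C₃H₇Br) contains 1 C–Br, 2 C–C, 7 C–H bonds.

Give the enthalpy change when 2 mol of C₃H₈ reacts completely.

Bonds broken (reactants):
  Br–Br: 1 × 197 = 197
  C–C: 2 × 343 = 686
  C–H: 8 × 426 = 3408
  Σ(broken) = 4291 kJ
Bonds formed (products):
  C–Br: 1 × 283 = 283
  C–C: 2 × 343 = 686
  C–H: 7 × 426 = 2982
  H–Br: 1 × 357 = 357
  Σ(formed) = 4308 kJ
ΔH = Σ(broken) − Σ(formed) = 4291 − 4308 = −17 kJ
For 2× the reaction as written: 2 × (−17) = −34 kJ

ΔH = −34 kJ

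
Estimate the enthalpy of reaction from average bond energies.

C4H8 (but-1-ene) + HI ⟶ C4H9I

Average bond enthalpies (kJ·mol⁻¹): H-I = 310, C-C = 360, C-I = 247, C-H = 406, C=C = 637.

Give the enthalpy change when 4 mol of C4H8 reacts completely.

Bonds broken (reactants):
  C-C: 2 × 360 = 720
  C-H: 8 × 406 = 3248
  C=C: 1 × 637 = 637
  H-I: 1 × 310 = 310
  Σ(broken) = 4915 kJ
Bonds formed (products):
  C-C: 3 × 360 = 1080
  C-H: 9 × 406 = 3654
  C-I: 1 × 247 = 247
  Σ(formed) = 4981 kJ
ΔH = Σ(broken) − Σ(formed) = 4915 − 4981 = −66 kJ
For 4× the reaction as written: 4 × (−66) = −264 kJ

ΔH = −264 kJ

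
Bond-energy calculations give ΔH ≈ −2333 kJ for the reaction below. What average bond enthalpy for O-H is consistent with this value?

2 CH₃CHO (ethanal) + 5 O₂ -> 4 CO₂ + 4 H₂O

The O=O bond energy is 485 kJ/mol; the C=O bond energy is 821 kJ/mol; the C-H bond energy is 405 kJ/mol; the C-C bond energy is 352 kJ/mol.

Let D be the O-H bond energy.
Σ(broken) = 2×352 + 8×405 + 2×821 + 5×485 = 8011
Σ(formed) = 8×821 + 8×D = 6568 + 8D
ΔH = Σ(broken) − Σ(formed) = (8011) − (6568 + 8D) = +1443 − 8D
Setting this equal to −2333 kJ gives 8D = 3776, so D = 472 kJ/mol.

D(O-H) ≈ 472 kJ/mol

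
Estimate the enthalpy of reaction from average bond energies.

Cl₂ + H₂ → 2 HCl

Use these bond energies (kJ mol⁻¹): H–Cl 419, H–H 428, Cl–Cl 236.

Bonds broken (reactants):
  Cl–Cl: 1 × 236 = 236
  H–H: 1 × 428 = 428
  Σ(broken) = 664 kJ
Bonds formed (products):
  H–Cl: 2 × 419 = 838
  Σ(formed) = 838 kJ
ΔH = Σ(broken) − Σ(formed) = 664 − 838 = −174 kJ

ΔH ≈ −174 kJ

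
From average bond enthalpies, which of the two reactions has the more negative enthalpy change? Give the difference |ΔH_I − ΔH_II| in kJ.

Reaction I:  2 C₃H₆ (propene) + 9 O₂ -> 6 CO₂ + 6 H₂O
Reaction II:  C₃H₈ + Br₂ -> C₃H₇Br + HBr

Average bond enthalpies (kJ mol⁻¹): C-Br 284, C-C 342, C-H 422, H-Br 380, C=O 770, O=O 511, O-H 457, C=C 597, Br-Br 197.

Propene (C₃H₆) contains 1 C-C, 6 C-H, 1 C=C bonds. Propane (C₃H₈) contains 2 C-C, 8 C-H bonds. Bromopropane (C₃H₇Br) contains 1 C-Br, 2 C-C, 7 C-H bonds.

Reaction I, by 3138 kJ

Reaction I:
  Bonds broken (reactants):
    C-C: 2 × 342 = 684
    C-H: 12 × 422 = 5064
    C=C: 2 × 597 = 1194
    O=O: 9 × 511 = 4599
    Σ(broken) = 11541 kJ
  Bonds formed (products):
    C=O: 12 × 770 = 9240
    O-H: 12 × 457 = 5484
    Σ(formed) = 14724 kJ
  ΔH_I = 11541 − 14724 = −3183 kJ
Reaction II:
  Bonds broken (reactants):
    Br-Br: 1 × 197 = 197
    C-C: 2 × 342 = 684
    C-H: 8 × 422 = 3376
    Σ(broken) = 4257 kJ
  Bonds formed (products):
    C-Br: 1 × 284 = 284
    C-C: 2 × 342 = 684
    C-H: 7 × 422 = 2954
    H-Br: 1 × 380 = 380
    Σ(formed) = 4302 kJ
  ΔH_II = 4257 − 4302 = −45 kJ
ΔH_I − ΔH_II = −3138 kJ, so reaction I has the more negative ΔH; |ΔH_I − ΔH_II| = 3138 kJ.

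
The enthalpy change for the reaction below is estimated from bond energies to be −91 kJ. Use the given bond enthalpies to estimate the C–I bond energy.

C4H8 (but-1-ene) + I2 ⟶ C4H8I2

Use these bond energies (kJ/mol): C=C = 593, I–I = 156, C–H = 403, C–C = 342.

Let D be the C–I bond energy.
Σ(broken) = 2×342 + 8×403 + 1×593 + 1×156 = 4657
Σ(formed) = 3×342 + 8×403 + 2×D = 4250 + 2D
ΔH = Σ(broken) − Σ(formed) = (4657) − (4250 + 2D) = +407 − 2D
Setting this equal to −91 kJ gives 2D = 498, so D = 249 kJ/mol.

D(C–I) ≈ 249 kJ/mol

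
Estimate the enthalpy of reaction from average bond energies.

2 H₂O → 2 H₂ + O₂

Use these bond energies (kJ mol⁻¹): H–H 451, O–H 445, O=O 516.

Bonds broken (reactants):
  O–H: 4 × 445 = 1780
  Σ(broken) = 1780 kJ
Bonds formed (products):
  H–H: 2 × 451 = 902
  O=O: 1 × 516 = 516
  Σ(formed) = 1418 kJ
ΔH = Σ(broken) − Σ(formed) = 1780 − 1418 = +362 kJ

ΔH ≈ +362 kJ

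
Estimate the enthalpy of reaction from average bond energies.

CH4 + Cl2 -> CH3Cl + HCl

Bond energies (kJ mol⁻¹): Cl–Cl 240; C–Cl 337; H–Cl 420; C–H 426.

ΔH ≈ −91 kJ

Bonds broken (reactants):
  C–H: 4 × 426 = 1704
  Cl–Cl: 1 × 240 = 240
  Σ(broken) = 1944 kJ
Bonds formed (products):
  C–Cl: 1 × 337 = 337
  C–H: 3 × 426 = 1278
  H–Cl: 1 × 420 = 420
  Σ(formed) = 2035 kJ
ΔH = Σ(broken) − Σ(formed) = 1944 − 2035 = −91 kJ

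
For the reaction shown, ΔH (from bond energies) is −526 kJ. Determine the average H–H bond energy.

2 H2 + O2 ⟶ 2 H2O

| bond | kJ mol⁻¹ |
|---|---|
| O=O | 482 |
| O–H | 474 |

Let D be the H–H bond energy.
Σ(broken) = 2×D + 1×482 = 482 + 2D
Σ(formed) = 4×474 = 1896
ΔH = Σ(broken) − Σ(formed) = (482 + 2D) − (1896) = −1414 + 2D
Setting this equal to −526 kJ gives 2D = 888, so D = 444 kJ/mol.

D(H–H) ≈ 444 kJ/mol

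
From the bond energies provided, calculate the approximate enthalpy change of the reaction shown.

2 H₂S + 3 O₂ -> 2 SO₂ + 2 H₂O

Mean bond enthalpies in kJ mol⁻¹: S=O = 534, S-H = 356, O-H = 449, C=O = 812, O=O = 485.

ΔH ≈ −1053 kJ

Bonds broken (reactants):
  O=O: 3 × 485 = 1455
  S-H: 4 × 356 = 1424
  Σ(broken) = 2879 kJ
Bonds formed (products):
  O-H: 4 × 449 = 1796
  S=O: 4 × 534 = 2136
  Σ(formed) = 3932 kJ
ΔH = Σ(broken) − Σ(formed) = 2879 − 3932 = −1053 kJ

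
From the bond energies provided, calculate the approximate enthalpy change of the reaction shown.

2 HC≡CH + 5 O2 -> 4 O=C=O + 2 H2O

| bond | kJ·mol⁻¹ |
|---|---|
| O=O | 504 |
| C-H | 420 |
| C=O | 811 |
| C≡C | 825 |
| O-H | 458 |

Bonds broken (reactants):
  C≡C: 2 × 825 = 1650
  C-H: 4 × 420 = 1680
  O=O: 5 × 504 = 2520
  Σ(broken) = 5850 kJ
Bonds formed (products):
  C=O: 8 × 811 = 6488
  O-H: 4 × 458 = 1832
  Σ(formed) = 8320 kJ
ΔH = Σ(broken) − Σ(formed) = 5850 − 8320 = −2470 kJ

ΔH ≈ −2470 kJ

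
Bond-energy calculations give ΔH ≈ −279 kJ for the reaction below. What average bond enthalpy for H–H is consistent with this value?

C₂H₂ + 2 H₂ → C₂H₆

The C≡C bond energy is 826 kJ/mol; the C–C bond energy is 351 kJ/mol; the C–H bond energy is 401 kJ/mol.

D(H–H) ≈ 425 kJ/mol

Let D be the H–H bond energy.
Σ(broken) = 1×826 + 2×401 + 2×D = 1628 + 2D
Σ(formed) = 1×351 + 6×401 = 2757
ΔH = Σ(broken) − Σ(formed) = (1628 + 2D) − (2757) = −1129 + 2D
Setting this equal to −279 kJ gives 2D = 850, so D = 425 kJ/mol.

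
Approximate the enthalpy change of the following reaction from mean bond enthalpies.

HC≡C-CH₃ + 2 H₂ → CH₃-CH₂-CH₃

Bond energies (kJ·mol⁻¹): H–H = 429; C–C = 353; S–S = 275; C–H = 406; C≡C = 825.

Bonds broken (reactants):
  C≡C: 1 × 825 = 825
  C–C: 1 × 353 = 353
  C–H: 4 × 406 = 1624
  H–H: 2 × 429 = 858
  Σ(broken) = 3660 kJ
Bonds formed (products):
  C–C: 2 × 353 = 706
  C–H: 8 × 406 = 3248
  Σ(formed) = 3954 kJ
ΔH = Σ(broken) − Σ(formed) = 3660 − 3954 = −294 kJ

ΔH ≈ −294 kJ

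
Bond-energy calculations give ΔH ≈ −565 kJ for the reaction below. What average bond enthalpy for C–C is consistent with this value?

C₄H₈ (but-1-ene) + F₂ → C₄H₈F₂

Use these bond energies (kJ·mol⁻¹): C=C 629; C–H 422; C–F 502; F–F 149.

D(C–C) ≈ 339 kJ/mol

Let D be the C–C bond energy.
Σ(broken) = 2×D + 8×422 + 1×629 + 1×149 = 4154 + 2D
Σ(formed) = 3×D + 2×502 + 8×422 = 4380 + 3D
ΔH = Σ(broken) − Σ(formed) = (4154 + 2D) − (4380 + 3D) = −226 − D
Setting this equal to −565 kJ gives D = 339 kJ/mol.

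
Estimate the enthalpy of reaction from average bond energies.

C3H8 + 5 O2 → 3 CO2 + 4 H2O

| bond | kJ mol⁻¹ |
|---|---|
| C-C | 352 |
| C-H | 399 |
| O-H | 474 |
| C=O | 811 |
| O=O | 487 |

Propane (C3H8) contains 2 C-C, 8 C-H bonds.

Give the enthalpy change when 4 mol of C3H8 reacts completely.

ΔH = −9308 kJ

Bonds broken (reactants):
  C-C: 2 × 352 = 704
  C-H: 8 × 399 = 3192
  O=O: 5 × 487 = 2435
  Σ(broken) = 6331 kJ
Bonds formed (products):
  C=O: 6 × 811 = 4866
  O-H: 8 × 474 = 3792
  Σ(formed) = 8658 kJ
ΔH = Σ(broken) − Σ(formed) = 6331 − 8658 = −2327 kJ
For 4× the reaction as written: 4 × (−2327) = −9308 kJ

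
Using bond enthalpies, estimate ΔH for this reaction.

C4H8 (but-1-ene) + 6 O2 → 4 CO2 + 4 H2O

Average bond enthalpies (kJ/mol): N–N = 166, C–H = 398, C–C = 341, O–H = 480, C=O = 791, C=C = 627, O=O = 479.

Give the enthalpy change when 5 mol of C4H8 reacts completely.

Bonds broken (reactants):
  C–C: 2 × 341 = 682
  C–H: 8 × 398 = 3184
  C=C: 1 × 627 = 627
  O=O: 6 × 479 = 2874
  Σ(broken) = 7367 kJ
Bonds formed (products):
  C=O: 8 × 791 = 6328
  O–H: 8 × 480 = 3840
  Σ(formed) = 10168 kJ
ΔH = Σ(broken) − Σ(formed) = 7367 − 10168 = −2801 kJ
For 5× the reaction as written: 5 × (−2801) = −14005 kJ

ΔH = −14005 kJ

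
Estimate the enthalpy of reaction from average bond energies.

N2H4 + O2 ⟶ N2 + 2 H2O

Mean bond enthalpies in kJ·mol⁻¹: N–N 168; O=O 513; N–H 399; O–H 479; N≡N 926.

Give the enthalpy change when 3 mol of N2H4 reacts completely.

Bonds broken (reactants):
  N–H: 4 × 399 = 1596
  N–N: 1 × 168 = 168
  O=O: 1 × 513 = 513
  Σ(broken) = 2277 kJ
Bonds formed (products):
  N≡N: 1 × 926 = 926
  O–H: 4 × 479 = 1916
  Σ(formed) = 2842 kJ
ΔH = Σ(broken) − Σ(formed) = 2277 − 2842 = −565 kJ
For 3× the reaction as written: 3 × (−565) = −1695 kJ

ΔH = −1695 kJ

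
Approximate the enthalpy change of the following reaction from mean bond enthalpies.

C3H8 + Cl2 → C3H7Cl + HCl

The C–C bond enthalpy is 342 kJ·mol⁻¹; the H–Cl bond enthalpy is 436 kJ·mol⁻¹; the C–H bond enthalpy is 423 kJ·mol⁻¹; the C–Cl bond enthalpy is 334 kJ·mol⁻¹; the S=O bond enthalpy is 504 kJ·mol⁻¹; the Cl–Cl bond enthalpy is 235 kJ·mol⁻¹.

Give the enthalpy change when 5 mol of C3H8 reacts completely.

Bonds broken (reactants):
  C–C: 2 × 342 = 684
  C–H: 8 × 423 = 3384
  Cl–Cl: 1 × 235 = 235
  Σ(broken) = 4303 kJ
Bonds formed (products):
  C–C: 2 × 342 = 684
  C–Cl: 1 × 334 = 334
  C–H: 7 × 423 = 2961
  H–Cl: 1 × 436 = 436
  Σ(formed) = 4415 kJ
ΔH = Σ(broken) − Σ(formed) = 4303 − 4415 = −112 kJ
For 5× the reaction as written: 5 × (−112) = −560 kJ

ΔH = −560 kJ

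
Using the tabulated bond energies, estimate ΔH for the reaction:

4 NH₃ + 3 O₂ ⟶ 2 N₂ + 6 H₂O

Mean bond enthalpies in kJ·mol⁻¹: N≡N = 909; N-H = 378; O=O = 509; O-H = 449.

ΔH ≈ −1143 kJ

Bonds broken (reactants):
  N-H: 12 × 378 = 4536
  O=O: 3 × 509 = 1527
  Σ(broken) = 6063 kJ
Bonds formed (products):
  N≡N: 2 × 909 = 1818
  O-H: 12 × 449 = 5388
  Σ(formed) = 7206 kJ
ΔH = Σ(broken) − Σ(formed) = 6063 − 7206 = −1143 kJ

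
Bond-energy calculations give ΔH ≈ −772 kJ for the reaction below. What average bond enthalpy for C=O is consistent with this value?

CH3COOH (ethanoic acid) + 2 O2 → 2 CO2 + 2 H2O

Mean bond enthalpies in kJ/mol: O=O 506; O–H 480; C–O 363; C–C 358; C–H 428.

Let D be the C=O bond energy.
Σ(broken) = 1×358 + 3×428 + 1×363 + 1×D + 1×480 + 2×506 = 3497 + D
Σ(formed) = 4×D + 4×480 = 1920 + 4D
ΔH = Σ(broken) − Σ(formed) = (3497 + D) − (1920 + 4D) = +1577 − 3D
Setting this equal to −772 kJ gives 3D = 2349, so D = 783 kJ/mol.

D(C=O) ≈ 783 kJ/mol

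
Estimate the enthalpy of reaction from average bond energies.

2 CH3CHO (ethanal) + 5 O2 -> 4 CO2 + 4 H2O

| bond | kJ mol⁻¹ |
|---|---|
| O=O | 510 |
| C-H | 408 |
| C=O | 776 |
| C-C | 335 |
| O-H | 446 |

Bonds broken (reactants):
  C-C: 2 × 335 = 670
  C-H: 8 × 408 = 3264
  C=O: 2 × 776 = 1552
  O=O: 5 × 510 = 2550
  Σ(broken) = 8036 kJ
Bonds formed (products):
  C=O: 8 × 776 = 6208
  O-H: 8 × 446 = 3568
  Σ(formed) = 9776 kJ
ΔH = Σ(broken) − Σ(formed) = 8036 − 9776 = −1740 kJ

ΔH ≈ −1740 kJ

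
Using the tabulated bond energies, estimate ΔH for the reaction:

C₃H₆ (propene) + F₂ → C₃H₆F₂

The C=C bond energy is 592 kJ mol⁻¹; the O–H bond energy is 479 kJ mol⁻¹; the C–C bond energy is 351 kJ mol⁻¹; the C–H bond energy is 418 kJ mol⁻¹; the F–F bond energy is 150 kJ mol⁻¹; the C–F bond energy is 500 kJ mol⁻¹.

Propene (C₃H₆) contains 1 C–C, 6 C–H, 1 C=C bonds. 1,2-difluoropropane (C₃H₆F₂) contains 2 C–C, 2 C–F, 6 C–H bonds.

ΔH ≈ −609 kJ

Bonds broken (reactants):
  C–C: 1 × 351 = 351
  C–H: 6 × 418 = 2508
  C=C: 1 × 592 = 592
  F–F: 1 × 150 = 150
  Σ(broken) = 3601 kJ
Bonds formed (products):
  C–C: 2 × 351 = 702
  C–F: 2 × 500 = 1000
  C–H: 6 × 418 = 2508
  Σ(formed) = 4210 kJ
ΔH = Σ(broken) − Σ(formed) = 3601 − 4210 = −609 kJ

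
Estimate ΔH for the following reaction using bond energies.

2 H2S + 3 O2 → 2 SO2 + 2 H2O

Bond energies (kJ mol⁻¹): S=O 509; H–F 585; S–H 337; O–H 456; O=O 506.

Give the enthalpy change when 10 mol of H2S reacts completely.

Bonds broken (reactants):
  O=O: 3 × 506 = 1518
  S–H: 4 × 337 = 1348
  Σ(broken) = 2866 kJ
Bonds formed (products):
  O–H: 4 × 456 = 1824
  S=O: 4 × 509 = 2036
  Σ(formed) = 3860 kJ
ΔH = Σ(broken) − Σ(formed) = 2866 − 3860 = −994 kJ
For 5× the reaction as written: 5 × (−994) = −4970 kJ

ΔH = −4970 kJ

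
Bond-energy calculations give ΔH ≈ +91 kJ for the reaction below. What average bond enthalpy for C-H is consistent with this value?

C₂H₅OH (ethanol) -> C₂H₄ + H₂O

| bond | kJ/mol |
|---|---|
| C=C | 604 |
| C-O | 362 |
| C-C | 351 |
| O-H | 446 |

D(C-H) ≈ 428 kJ/mol

Let D be the C-H bond energy.
Σ(broken) = 1×351 + 5×D + 1×362 + 1×446 = 1159 + 5D
Σ(formed) = 4×D + 1×604 + 2×446 = 1496 + 4D
ΔH = Σ(broken) − Σ(formed) = (1159 + 5D) − (1496 + 4D) = −337 + D
Setting this equal to +91 kJ gives D = 428 kJ/mol.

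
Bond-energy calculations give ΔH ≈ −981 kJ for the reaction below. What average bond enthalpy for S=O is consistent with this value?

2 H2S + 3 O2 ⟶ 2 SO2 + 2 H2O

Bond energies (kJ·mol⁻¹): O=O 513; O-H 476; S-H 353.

D(S=O) ≈ 507 kJ/mol

Let D be the S=O bond energy.
Σ(broken) = 3×513 + 4×353 = 2951
Σ(formed) = 4×476 + 4×D = 1904 + 4D
ΔH = Σ(broken) − Σ(formed) = (2951) − (1904 + 4D) = +1047 − 4D
Setting this equal to −981 kJ gives 4D = 2028, so D = 507 kJ/mol.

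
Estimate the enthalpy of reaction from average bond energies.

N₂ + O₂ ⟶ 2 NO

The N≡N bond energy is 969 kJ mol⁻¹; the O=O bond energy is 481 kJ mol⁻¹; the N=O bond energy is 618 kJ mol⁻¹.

Bonds broken (reactants):
  N≡N: 1 × 969 = 969
  O=O: 1 × 481 = 481
  Σ(broken) = 1450 kJ
Bonds formed (products):
  N=O: 2 × 618 = 1236
  Σ(formed) = 1236 kJ
ΔH = Σ(broken) − Σ(formed) = 1450 − 1236 = +214 kJ

ΔH ≈ +214 kJ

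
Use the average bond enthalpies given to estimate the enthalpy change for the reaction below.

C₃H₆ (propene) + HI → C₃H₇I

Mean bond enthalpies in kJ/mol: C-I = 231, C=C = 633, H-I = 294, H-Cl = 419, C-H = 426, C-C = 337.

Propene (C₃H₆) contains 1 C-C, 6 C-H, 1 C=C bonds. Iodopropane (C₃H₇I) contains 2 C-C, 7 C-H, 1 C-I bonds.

ΔH ≈ −67 kJ

Bonds broken (reactants):
  C-C: 1 × 337 = 337
  C-H: 6 × 426 = 2556
  C=C: 1 × 633 = 633
  H-I: 1 × 294 = 294
  Σ(broken) = 3820 kJ
Bonds formed (products):
  C-C: 2 × 337 = 674
  C-H: 7 × 426 = 2982
  C-I: 1 × 231 = 231
  Σ(formed) = 3887 kJ
ΔH = Σ(broken) − Σ(formed) = 3820 − 3887 = −67 kJ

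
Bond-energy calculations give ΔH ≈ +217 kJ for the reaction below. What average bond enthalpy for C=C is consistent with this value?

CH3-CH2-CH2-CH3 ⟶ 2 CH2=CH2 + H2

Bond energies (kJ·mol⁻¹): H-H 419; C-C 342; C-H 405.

Let D be the C=C bond energy.
Σ(broken) = 3×342 + 10×405 = 5076
Σ(formed) = 8×405 + 2×D + 1×419 = 3659 + 2D
ΔH = Σ(broken) − Σ(formed) = (5076) − (3659 + 2D) = +1417 − 2D
Setting this equal to +217 kJ gives 2D = 1200, so D = 600 kJ/mol.

D(C=C) ≈ 600 kJ/mol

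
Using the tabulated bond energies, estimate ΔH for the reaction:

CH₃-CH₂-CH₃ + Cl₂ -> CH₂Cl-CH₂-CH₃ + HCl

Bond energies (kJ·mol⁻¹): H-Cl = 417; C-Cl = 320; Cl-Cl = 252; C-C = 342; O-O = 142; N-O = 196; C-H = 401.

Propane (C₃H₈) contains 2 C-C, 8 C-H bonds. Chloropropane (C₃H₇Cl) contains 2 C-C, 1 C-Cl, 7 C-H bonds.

Bonds broken (reactants):
  C-C: 2 × 342 = 684
  C-H: 8 × 401 = 3208
  Cl-Cl: 1 × 252 = 252
  Σ(broken) = 4144 kJ
Bonds formed (products):
  C-C: 2 × 342 = 684
  C-Cl: 1 × 320 = 320
  C-H: 7 × 401 = 2807
  H-Cl: 1 × 417 = 417
  Σ(formed) = 4228 kJ
ΔH = Σ(broken) − Σ(formed) = 4144 − 4228 = −84 kJ

ΔH ≈ −84 kJ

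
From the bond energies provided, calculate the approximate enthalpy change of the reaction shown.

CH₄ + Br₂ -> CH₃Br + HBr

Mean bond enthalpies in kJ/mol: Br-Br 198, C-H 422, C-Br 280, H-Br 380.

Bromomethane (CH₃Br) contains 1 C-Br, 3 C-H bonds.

ΔH ≈ −40 kJ

Bonds broken (reactants):
  Br-Br: 1 × 198 = 198
  C-H: 4 × 422 = 1688
  Σ(broken) = 1886 kJ
Bonds formed (products):
  C-Br: 1 × 280 = 280
  C-H: 3 × 422 = 1266
  H-Br: 1 × 380 = 380
  Σ(formed) = 1926 kJ
ΔH = Σ(broken) − Σ(formed) = 1886 − 1926 = −40 kJ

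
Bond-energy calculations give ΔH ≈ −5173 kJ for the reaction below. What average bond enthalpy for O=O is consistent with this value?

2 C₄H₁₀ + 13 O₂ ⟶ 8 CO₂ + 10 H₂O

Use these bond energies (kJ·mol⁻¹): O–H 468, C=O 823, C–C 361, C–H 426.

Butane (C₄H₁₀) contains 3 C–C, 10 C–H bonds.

D(O=O) ≈ 513 kJ/mol

Let D be the O=O bond energy.
Σ(broken) = 6×361 + 20×426 + 13×D = 10686 + 13D
Σ(formed) = 16×823 + 20×468 = 22528
ΔH = Σ(broken) − Σ(formed) = (10686 + 13D) − (22528) = −11842 + 13D
Setting this equal to −5173 kJ gives 13D = 6669, so D = 513 kJ/mol.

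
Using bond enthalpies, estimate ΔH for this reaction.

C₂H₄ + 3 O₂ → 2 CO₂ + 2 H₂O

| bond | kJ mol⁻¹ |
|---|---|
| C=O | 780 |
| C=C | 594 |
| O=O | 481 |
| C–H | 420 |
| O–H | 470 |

ΔH ≈ −1283 kJ

Bonds broken (reactants):
  C–H: 4 × 420 = 1680
  C=C: 1 × 594 = 594
  O=O: 3 × 481 = 1443
  Σ(broken) = 3717 kJ
Bonds formed (products):
  C=O: 4 × 780 = 3120
  O–H: 4 × 470 = 1880
  Σ(formed) = 5000 kJ
ΔH = Σ(broken) − Σ(formed) = 3717 − 5000 = −1283 kJ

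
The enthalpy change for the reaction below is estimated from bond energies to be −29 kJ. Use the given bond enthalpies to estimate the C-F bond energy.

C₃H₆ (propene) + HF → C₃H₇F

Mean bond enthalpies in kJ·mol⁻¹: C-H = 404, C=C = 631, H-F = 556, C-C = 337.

Let D be the C-F bond energy.
Σ(broken) = 1×337 + 6×404 + 1×631 + 1×556 = 3948
Σ(formed) = 2×337 + 1×D + 7×404 = 3502 + D
ΔH = Σ(broken) − Σ(formed) = (3948) − (3502 + D) = +446 − D
Setting this equal to −29 kJ gives D = 475 kJ/mol.

D(C-F) ≈ 475 kJ/mol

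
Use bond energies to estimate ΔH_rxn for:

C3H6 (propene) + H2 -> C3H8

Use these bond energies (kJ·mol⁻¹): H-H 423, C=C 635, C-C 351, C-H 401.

ΔH ≈ −95 kJ

Bonds broken (reactants):
  C-C: 1 × 351 = 351
  C-H: 6 × 401 = 2406
  C=C: 1 × 635 = 635
  H-H: 1 × 423 = 423
  Σ(broken) = 3815 kJ
Bonds formed (products):
  C-C: 2 × 351 = 702
  C-H: 8 × 401 = 3208
  Σ(formed) = 3910 kJ
ΔH = Σ(broken) − Σ(formed) = 3815 − 3910 = −95 kJ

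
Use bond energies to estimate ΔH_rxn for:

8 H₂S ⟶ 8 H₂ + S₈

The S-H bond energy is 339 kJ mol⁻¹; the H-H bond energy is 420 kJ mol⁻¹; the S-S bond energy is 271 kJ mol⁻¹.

Bonds broken (reactants):
  S-H: 16 × 339 = 5424
  Σ(broken) = 5424 kJ
Bonds formed (products):
  H-H: 8 × 420 = 3360
  S-S: 8 × 271 = 2168
  Σ(formed) = 5528 kJ
ΔH = Σ(broken) − Σ(formed) = 5424 − 5528 = −104 kJ

ΔH ≈ −104 kJ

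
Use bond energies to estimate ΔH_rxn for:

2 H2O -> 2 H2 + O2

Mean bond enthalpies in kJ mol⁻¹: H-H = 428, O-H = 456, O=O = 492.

Bonds broken (reactants):
  O-H: 4 × 456 = 1824
  Σ(broken) = 1824 kJ
Bonds formed (products):
  H-H: 2 × 428 = 856
  O=O: 1 × 492 = 492
  Σ(formed) = 1348 kJ
ΔH = Σ(broken) − Σ(formed) = 1824 − 1348 = +476 kJ

ΔH ≈ +476 kJ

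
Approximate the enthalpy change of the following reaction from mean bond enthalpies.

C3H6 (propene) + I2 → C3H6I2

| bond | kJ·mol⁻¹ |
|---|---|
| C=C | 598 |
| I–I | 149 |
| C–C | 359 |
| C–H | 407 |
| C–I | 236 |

ΔH ≈ −84 kJ

Bonds broken (reactants):
  C–C: 1 × 359 = 359
  C–H: 6 × 407 = 2442
  C=C: 1 × 598 = 598
  I–I: 1 × 149 = 149
  Σ(broken) = 3548 kJ
Bonds formed (products):
  C–C: 2 × 359 = 718
  C–H: 6 × 407 = 2442
  C–I: 2 × 236 = 472
  Σ(formed) = 3632 kJ
ΔH = Σ(broken) − Σ(formed) = 3548 − 3632 = −84 kJ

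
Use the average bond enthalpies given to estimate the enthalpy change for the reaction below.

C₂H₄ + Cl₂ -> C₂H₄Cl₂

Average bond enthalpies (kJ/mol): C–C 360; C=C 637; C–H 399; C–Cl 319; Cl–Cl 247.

Bonds broken (reactants):
  C–H: 4 × 399 = 1596
  C=C: 1 × 637 = 637
  Cl–Cl: 1 × 247 = 247
  Σ(broken) = 2480 kJ
Bonds formed (products):
  C–C: 1 × 360 = 360
  C–Cl: 2 × 319 = 638
  C–H: 4 × 399 = 1596
  Σ(formed) = 2594 kJ
ΔH = Σ(broken) − Σ(formed) = 2480 − 2594 = −114 kJ

ΔH ≈ −114 kJ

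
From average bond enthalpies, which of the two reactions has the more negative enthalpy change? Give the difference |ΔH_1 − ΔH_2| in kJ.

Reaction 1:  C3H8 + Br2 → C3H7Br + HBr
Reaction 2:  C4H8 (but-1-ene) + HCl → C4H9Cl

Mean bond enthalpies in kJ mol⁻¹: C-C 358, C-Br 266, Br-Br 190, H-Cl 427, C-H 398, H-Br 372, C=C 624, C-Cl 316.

Reaction 1:
  Bonds broken (reactants):
    Br-Br: 1 × 190 = 190
    C-C: 2 × 358 = 716
    C-H: 8 × 398 = 3184
    Σ(broken) = 4090 kJ
  Bonds formed (products):
    C-Br: 1 × 266 = 266
    C-C: 2 × 358 = 716
    C-H: 7 × 398 = 2786
    H-Br: 1 × 372 = 372
    Σ(formed) = 4140 kJ
  ΔH_1 = 4090 − 4140 = −50 kJ
Reaction 2:
  Bonds broken (reactants):
    C-C: 2 × 358 = 716
    C-H: 8 × 398 = 3184
    C=C: 1 × 624 = 624
    H-Cl: 1 × 427 = 427
    Σ(broken) = 4951 kJ
  Bonds formed (products):
    C-C: 3 × 358 = 1074
    C-Cl: 1 × 316 = 316
    C-H: 9 × 398 = 3582
    Σ(formed) = 4972 kJ
  ΔH_2 = 4951 − 4972 = −21 kJ
ΔH_1 − ΔH_2 = −29 kJ, so reaction 1 has the more negative ΔH; |ΔH_1 − ΔH_2| = 29 kJ.

Reaction 1, by 29 kJ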